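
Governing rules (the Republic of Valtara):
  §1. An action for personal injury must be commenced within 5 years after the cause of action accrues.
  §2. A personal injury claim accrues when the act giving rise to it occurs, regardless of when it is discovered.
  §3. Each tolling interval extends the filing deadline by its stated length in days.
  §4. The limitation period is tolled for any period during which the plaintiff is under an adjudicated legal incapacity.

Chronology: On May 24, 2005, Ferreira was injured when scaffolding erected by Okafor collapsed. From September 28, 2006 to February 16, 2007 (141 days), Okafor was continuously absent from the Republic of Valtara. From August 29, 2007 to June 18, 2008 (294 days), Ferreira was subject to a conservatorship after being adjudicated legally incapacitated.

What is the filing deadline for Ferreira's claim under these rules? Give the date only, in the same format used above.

The limitation period began to run on May 24, 2005.
5 years from May 24, 2005 is May 24, 2010.
The plaintiff's legal incapacity from August 29, 2007 to June 18, 2008 tolled the period for 294 days, extending the deadline to March 14, 2011.
Although the defendant's absence ran from September 28, 2006 to February 16, 2007, the stated rules do not make that a tolling event, so it is disregarded.

March 14, 2011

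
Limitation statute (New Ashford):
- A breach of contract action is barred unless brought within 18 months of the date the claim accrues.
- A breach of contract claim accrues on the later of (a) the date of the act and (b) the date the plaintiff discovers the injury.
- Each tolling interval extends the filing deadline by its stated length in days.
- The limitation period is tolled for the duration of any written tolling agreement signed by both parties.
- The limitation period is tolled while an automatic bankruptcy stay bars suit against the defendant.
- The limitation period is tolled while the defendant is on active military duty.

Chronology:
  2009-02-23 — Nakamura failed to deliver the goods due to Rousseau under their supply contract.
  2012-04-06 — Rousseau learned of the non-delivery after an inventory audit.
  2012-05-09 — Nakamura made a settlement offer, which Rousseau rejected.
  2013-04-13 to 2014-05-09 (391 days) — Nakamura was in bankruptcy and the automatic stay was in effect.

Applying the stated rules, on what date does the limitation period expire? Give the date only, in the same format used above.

Taking the later of the act (2009-02-23) and discovery (2012-04-06), the claim accrued on 2012-04-06.
18 months from 2012-04-06 is 2013-10-06.
The period was tolled for 391 days by the automatic bankruptcy stay (2013-04-13 to 2014-05-09), pushing the deadline to 2014-11-01.
The other events in the timeline have no effect on the limitation period under the stated rules.

2014-11-01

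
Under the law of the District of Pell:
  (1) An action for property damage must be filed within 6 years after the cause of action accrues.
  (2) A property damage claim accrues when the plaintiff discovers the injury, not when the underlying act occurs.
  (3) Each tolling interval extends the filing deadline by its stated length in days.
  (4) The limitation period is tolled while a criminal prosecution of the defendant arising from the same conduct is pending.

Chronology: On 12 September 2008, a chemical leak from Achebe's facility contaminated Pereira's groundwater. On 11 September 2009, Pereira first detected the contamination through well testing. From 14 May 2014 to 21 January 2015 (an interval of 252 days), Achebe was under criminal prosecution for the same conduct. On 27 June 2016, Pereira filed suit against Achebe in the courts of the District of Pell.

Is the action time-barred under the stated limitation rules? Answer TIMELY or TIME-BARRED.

Under the discovery rule, the claim accrued on 11 September 2009, when Pereira discovered the injury — not on the 12 September 2008 date of the underlying act.
Adding the 6 years base period to 11 September 2009 gives a deadline of 11 September 2015, before any tolling.
The period was tolled for 252 days by the pending criminal prosecution (14 May 2014 to 21 January 2015), pushing the deadline to 20 May 2016.
Filing on 27 June 2016 missed the 20 May 2016 deadline — the action is time-barred.

TIME-BARRED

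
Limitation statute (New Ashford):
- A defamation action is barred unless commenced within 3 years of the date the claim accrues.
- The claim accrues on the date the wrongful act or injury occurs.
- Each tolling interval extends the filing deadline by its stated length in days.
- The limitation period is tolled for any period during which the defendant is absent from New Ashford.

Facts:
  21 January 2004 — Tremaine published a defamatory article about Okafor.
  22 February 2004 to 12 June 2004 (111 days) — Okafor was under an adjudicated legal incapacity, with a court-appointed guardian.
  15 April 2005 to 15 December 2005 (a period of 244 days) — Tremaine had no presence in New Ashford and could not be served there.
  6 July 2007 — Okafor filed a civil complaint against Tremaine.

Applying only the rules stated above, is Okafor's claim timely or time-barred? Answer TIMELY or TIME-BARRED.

TIMELY

The limitation period began to run on 21 January 2004.
The untolled deadline — 3 years after 21 January 2004 — is 21 January 2007.
The period was tolled for 244 days by the defendant's absence from the jurisdiction (15 April 2005 to 15 December 2005), pushing the deadline to 22 September 2007.
Although the plaintiff's incapacity ran from 22 February 2004 to 12 June 2004, the stated rules do not make that a tolling event, so it is disregarded.
The 6 July 2007 filing precedes the 22 September 2007 deadline; the claim is timely.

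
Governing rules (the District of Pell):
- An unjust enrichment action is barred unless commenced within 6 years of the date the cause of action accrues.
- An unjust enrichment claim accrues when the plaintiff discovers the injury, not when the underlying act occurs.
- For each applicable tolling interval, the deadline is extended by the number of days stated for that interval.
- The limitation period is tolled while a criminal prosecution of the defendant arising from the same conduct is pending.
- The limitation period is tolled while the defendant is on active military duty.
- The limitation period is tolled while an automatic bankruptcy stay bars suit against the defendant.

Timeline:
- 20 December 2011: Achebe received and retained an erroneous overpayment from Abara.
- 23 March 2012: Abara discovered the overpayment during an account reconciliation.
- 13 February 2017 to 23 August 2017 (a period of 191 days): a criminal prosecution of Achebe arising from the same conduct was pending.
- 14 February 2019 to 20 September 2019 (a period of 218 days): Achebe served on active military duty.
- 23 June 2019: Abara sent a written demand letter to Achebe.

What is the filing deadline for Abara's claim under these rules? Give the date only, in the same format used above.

30 September 2018

The claim did not accrue until Abara discovered the injury on 23 March 2012; the 20 December 2011 act date does not start the clock under the stated rule.
Adding the 6 years base period to 23 March 2012 gives a deadline of 23 March 2018, before any tolling.
Because the pending criminal prosecution ran from 13 February 2017 to 23 August 2017, the deadline is extended by 191 days to 30 September 2018.
The defendant's active military service from 14 February 2019 to 20 September 2019 began after the period had already run on 30 September 2018, so it has no tolling effect.
Nothing else in the chronology tolls or restarts the period.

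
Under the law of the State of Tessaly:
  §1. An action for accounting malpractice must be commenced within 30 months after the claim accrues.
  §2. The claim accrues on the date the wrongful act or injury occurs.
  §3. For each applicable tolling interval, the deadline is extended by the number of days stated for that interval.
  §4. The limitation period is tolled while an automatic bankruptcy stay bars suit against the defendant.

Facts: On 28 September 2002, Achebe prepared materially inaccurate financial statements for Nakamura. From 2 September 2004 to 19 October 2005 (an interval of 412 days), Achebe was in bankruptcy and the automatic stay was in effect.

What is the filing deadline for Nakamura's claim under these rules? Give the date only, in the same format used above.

14 May 2006

The claim accrued on 28 September 2002, when the wrongful act occurred.
30 months from 28 September 2002 is 28 March 2005.
The automatic bankruptcy stay from 2 September 2004 to 19 October 2005 tolled the period for 412 days, extending the deadline to 14 May 2006.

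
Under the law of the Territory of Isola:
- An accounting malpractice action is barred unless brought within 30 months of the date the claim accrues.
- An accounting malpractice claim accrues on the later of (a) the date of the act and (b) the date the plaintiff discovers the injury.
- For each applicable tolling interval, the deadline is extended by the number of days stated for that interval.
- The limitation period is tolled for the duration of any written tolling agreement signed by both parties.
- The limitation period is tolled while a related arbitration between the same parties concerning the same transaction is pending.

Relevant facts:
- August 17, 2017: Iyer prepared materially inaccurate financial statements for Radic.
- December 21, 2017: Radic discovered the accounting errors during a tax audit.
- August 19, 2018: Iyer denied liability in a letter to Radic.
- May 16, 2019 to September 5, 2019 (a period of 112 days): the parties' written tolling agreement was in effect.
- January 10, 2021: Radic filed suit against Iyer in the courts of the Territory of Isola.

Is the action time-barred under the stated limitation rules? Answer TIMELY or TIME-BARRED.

Because discovery on December 21, 2017 post-dates the August 17, 2017 act, accrual under the later-of rule falls on December 21, 2017.
The untolled deadline — 30 months after December 21, 2017 — is June 21, 2020.
Because the written tolling agreement ran from May 16, 2019 to September 5, 2019, the deadline is extended by 112 days to October 11, 2020.
None of the other events listed affects the running of the period under the stated rules.
Filing on January 10, 2021 missed the October 11, 2020 deadline — the action is time-barred.

TIME-BARRED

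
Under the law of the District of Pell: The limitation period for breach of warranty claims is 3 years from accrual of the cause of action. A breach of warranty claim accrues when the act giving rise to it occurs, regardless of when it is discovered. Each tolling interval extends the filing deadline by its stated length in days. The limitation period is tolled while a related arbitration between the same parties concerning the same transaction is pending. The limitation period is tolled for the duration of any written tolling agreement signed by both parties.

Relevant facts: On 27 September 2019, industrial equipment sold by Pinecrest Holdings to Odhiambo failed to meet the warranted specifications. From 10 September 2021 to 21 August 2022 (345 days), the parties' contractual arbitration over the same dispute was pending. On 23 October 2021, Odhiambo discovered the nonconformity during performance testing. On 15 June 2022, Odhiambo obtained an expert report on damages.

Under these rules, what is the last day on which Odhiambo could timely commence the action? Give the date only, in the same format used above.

The claim accrued on 27 September 2019, when the wrongful act occurred; under the stated occurrence rule the 23 October 2021 discovery does not delay accrual.
3 years from 27 September 2019 is 27 September 2022.
The pending related arbitration from 10 September 2021 to 21 August 2022 tolled the period for 345 days, extending the deadline to 7 September 2023.
Nothing else in the chronology tolls or restarts the period.

7 September 2023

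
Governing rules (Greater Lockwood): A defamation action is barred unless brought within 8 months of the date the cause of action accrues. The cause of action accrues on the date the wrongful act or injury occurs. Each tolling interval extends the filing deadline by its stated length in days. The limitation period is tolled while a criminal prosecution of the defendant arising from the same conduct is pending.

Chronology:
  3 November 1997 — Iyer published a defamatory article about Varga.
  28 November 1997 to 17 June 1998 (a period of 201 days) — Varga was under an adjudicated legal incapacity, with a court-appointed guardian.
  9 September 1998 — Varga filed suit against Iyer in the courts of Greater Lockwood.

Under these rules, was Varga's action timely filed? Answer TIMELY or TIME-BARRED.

TIME-BARRED

The claim accrued on 3 November 1997, when the wrongful act occurred.
8 months from 3 November 1997 is 3 July 1998.
Although the plaintiff's incapacity ran from 28 November 1997 to 17 June 1998, the stated rules do not make that a tolling event, so it is disregarded.
The 9 September 1998 filing falls after the 3 July 1998 deadline; the claim is time-barred.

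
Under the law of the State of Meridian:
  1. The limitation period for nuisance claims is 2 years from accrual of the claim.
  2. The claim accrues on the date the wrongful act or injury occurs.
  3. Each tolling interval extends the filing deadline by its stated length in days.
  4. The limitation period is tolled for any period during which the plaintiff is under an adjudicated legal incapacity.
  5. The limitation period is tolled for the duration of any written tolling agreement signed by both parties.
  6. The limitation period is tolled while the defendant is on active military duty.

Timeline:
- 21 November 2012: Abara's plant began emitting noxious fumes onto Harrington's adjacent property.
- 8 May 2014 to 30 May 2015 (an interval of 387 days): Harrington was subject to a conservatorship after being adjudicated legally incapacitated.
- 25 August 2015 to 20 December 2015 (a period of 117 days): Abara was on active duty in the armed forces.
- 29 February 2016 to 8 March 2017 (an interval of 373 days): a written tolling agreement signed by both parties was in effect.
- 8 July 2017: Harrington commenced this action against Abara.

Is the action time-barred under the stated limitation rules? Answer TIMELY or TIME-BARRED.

The claim accrued on 21 November 2012, the date of the act.
The untolled deadline — 2 years after 21 November 2012 — is 21 November 2014.
The plaintiff's legal incapacity from 8 May 2014 to 30 May 2015 tolled the period for 387 days, extending the deadline to 13 December 2015.
The period was tolled for 117 days by the defendant's active military service (25 August 2015 to 20 December 2015), pushing the deadline to 8 April 2016.
The period was tolled for 373 days by the written tolling agreement (29 February 2016 to 8 March 2017), pushing the deadline to 16 April 2017.
Harrington filed on 8 July 2017, after the 16 April 2017 deadline, so the action is time-barred.

TIME-BARRED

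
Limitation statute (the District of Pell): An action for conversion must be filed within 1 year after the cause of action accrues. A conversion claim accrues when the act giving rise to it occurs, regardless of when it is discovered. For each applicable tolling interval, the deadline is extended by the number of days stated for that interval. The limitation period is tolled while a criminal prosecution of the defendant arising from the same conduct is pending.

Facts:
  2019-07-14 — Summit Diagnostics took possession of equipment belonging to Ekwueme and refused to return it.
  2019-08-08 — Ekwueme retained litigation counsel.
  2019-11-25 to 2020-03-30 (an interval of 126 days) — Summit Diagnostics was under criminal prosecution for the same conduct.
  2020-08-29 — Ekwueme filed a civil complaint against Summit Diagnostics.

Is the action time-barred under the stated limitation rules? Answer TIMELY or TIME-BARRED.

TIMELY

The claim accrued on 2019-07-14, when the wrongful act occurred.
1 year from 2019-07-14 is 2020-07-14.
Because the pending criminal prosecution ran from 2019-11-25 to 2020-03-30, the deadline is extended by 126 days to 2020-11-17.
Nothing else in the chronology tolls or restarts the period.
The 2020-08-29 filing precedes the 2020-11-17 deadline; the claim is timely.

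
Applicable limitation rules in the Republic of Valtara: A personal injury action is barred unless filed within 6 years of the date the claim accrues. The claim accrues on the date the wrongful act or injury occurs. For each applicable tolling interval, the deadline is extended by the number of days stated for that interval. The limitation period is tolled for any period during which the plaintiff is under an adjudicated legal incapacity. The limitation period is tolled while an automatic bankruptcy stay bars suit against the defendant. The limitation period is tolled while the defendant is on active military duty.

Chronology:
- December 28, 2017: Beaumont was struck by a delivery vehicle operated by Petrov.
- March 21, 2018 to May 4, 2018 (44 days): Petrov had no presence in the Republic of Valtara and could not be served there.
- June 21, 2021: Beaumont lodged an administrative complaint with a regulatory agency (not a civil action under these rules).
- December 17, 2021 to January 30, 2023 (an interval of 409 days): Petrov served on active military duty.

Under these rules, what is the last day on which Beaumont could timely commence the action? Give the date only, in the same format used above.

The claim accrued on December 28, 2017, the date of the act.
6 years from December 28, 2017 is December 28, 2023.
Because the defendant's active military service ran from December 17, 2021 to January 30, 2023, the deadline is extended by 409 days to February 9, 2025.
Although the defendant's absence ran from March 21, 2018 to May 4, 2018, the stated rules do not make that a tolling event, so it is disregarded.
Nothing else in the chronology tolls or restarts the period.

February 9, 2025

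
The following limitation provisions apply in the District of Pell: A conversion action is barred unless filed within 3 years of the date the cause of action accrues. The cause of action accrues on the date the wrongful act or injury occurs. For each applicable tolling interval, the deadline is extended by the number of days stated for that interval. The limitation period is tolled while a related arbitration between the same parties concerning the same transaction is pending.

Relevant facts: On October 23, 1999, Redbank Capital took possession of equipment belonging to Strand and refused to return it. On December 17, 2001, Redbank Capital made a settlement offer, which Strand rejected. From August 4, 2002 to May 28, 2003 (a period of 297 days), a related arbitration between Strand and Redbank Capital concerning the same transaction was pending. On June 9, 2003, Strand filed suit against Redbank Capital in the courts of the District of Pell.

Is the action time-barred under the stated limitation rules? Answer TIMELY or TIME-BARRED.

TIMELY

The claim accrued on October 23, 1999, when the wrongful act occurred.
3 years from October 23, 1999 is October 23, 2002.
The period was tolled for 297 days by the pending related arbitration (August 4, 2002 to May 28, 2003), pushing the deadline to August 16, 2003.
The other events in the timeline have no effect on the limitation period under the stated rules.
The June 9, 2003 filing precedes the August 16, 2003 deadline; the claim is timely.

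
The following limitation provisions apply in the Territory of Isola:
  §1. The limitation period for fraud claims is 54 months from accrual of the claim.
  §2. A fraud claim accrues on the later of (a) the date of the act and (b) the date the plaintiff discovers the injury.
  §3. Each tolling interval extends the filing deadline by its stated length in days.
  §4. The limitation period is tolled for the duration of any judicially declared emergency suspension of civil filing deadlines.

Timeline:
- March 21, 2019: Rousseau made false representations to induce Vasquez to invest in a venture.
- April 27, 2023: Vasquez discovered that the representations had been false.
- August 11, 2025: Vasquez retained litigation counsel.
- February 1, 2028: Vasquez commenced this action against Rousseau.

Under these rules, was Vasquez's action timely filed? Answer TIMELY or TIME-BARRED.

TIME-BARRED

Taking the later of the act (March 21, 2019) and discovery (April 27, 2023), the claim accrued on April 27, 2023.
54 months from April 27, 2023 is October 27, 2027.
None of the other events listed affects the running of the period under the stated rules.
The February 1, 2028 filing falls after the October 27, 2027 deadline; the claim is time-barred.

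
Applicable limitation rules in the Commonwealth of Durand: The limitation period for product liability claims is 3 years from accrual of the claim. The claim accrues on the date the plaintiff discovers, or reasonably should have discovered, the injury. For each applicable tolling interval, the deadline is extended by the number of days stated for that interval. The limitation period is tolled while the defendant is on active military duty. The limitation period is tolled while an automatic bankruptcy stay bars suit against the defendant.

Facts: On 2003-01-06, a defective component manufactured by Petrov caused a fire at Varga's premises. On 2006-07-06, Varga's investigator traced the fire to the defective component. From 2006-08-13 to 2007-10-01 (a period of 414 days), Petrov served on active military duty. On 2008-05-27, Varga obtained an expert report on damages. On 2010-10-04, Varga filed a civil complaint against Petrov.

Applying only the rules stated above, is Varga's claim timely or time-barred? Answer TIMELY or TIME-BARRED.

TIME-BARRED

Under the discovery rule, the claim accrued on 2006-07-06, when Varga discovered the injury — not on the 2003-01-06 date of the underlying act.
The untolled deadline — 3 years after 2006-07-06 — is 2009-07-06.
The period was tolled for 414 days by the defendant's active military service (2006-08-13 to 2007-10-01), pushing the deadline to 2010-08-24.
The other events in the timeline have no effect on the limitation period under the stated rules.
The 2010-10-04 filing falls after the 2010-08-24 deadline; the claim is time-barred.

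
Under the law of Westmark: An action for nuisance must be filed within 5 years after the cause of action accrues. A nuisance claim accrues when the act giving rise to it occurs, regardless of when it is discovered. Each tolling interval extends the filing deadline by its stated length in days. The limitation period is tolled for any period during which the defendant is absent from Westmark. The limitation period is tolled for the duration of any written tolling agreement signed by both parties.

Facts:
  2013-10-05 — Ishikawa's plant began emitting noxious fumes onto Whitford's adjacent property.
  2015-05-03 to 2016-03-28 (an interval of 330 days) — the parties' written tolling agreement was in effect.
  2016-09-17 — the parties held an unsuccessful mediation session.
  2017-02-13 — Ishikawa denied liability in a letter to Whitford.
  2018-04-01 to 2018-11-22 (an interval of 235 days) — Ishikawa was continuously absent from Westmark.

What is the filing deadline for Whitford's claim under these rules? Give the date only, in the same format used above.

2020-04-22

The cause of action accrued on 2013-10-05, the date of the act.
Adding the 5 years base period to 2013-10-05 gives a deadline of 2018-10-05, before any tolling.
The period was tolled for 330 days by the written tolling agreement (2015-05-03 to 2016-03-28), pushing the deadline to 2019-08-31.
Because the defendant's absence from the jurisdiction ran from 2018-04-01 to 2018-11-22, the deadline is extended by 235 days to 2020-04-22.
The other events in the timeline have no effect on the limitation period under the stated rules.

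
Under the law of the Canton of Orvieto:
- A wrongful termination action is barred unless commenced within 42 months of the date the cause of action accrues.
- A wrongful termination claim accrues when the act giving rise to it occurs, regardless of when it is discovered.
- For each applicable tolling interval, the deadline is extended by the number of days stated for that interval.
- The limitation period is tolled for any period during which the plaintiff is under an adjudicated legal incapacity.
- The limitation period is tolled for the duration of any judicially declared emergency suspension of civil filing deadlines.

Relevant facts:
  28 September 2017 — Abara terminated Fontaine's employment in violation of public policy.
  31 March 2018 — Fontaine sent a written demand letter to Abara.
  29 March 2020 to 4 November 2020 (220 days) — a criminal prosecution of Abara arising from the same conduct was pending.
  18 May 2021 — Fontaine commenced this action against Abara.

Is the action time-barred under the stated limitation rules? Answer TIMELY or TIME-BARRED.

The limitation period began to run on 28 September 2017.
42 months from 28 September 2017 is 28 March 2021.
Although a criminal prosecution ran from 29 March 2020 to 4 November 2020, the stated rules do not make that a tolling event, so it is disregarded.
Nothing else in the chronology tolls or restarts the period.
Fontaine filed on 18 May 2021, after the 28 March 2021 deadline, so the action is time-barred.

TIME-BARRED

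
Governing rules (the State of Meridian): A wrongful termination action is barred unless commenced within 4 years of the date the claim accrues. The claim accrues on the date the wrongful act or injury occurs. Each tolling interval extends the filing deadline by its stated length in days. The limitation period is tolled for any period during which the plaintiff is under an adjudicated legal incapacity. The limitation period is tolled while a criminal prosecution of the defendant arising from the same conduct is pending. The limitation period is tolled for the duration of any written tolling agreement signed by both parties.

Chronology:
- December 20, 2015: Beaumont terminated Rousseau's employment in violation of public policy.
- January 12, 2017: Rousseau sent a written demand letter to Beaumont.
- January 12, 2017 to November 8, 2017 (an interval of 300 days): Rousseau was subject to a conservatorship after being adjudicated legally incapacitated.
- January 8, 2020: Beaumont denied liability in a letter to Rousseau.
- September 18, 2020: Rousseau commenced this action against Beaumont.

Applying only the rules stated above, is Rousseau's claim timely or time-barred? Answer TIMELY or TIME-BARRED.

The claim accrued on December 20, 2015, the date of the act.
The untolled deadline — 4 years after December 20, 2015 — is December 20, 2019.
The period was tolled for 300 days by the plaintiff's legal incapacity (January 12, 2017 to November 8, 2017), pushing the deadline to October 15, 2020.
The other events in the timeline have no effect on the limitation period under the stated rules.
Filing on September 18, 2020 beat the October 15, 2020 deadline — the action is timely.

TIMELY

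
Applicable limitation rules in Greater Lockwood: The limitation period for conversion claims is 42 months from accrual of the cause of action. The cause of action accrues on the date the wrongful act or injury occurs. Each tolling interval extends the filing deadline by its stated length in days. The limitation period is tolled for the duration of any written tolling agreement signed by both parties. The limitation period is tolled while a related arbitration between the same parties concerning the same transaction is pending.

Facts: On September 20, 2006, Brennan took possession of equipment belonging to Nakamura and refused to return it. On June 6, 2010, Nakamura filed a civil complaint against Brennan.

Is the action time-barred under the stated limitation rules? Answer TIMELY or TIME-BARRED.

The cause of action accrued on September 20, 2006, the date of the act.
Adding the 42 months base period to September 20, 2006 gives a deadline of March 20, 2010, before any tolling.
The June 6, 2010 filing falls after the March 20, 2010 deadline; the claim is time-barred.

TIME-BARRED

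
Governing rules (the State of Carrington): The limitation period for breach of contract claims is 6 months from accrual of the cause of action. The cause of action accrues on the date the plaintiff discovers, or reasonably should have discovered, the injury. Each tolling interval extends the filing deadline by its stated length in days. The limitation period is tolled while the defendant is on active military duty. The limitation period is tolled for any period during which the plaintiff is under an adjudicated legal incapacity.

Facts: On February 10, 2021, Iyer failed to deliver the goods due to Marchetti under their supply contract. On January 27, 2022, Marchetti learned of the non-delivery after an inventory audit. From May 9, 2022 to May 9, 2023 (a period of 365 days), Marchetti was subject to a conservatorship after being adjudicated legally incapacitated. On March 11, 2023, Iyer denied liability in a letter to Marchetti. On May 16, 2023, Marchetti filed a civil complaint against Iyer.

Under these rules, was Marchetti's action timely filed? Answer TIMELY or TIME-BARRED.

TIMELY

Under the discovery rule, the claim accrued on January 27, 2022, when Marchetti discovered the injury — not on the February 10, 2021 date of the underlying act.
The untolled deadline — 6 months after January 27, 2022 — is July 27, 2022.
The plaintiff's legal incapacity from May 9, 2022 to May 9, 2023 tolled the period for 365 days, extending the deadline to July 27, 2023.
The other events in the timeline have no effect on the limitation period under the stated rules.
The May 16, 2023 filing precedes the July 27, 2023 deadline; the claim is timely.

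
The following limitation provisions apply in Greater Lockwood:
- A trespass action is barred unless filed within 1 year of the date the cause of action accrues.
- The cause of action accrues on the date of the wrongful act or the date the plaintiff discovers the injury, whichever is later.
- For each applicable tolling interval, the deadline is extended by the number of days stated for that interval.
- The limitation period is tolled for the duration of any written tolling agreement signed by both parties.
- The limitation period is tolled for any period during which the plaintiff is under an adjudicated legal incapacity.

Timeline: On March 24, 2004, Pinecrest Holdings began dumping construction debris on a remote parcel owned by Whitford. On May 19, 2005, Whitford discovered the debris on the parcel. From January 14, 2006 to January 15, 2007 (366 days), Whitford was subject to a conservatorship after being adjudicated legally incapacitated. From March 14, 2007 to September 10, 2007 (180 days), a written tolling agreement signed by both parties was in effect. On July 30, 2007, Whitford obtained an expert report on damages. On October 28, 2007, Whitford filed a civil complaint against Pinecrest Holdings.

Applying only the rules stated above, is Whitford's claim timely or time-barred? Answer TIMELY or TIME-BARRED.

The claim accrued on May 19, 2005 — the later of the March 24, 2004 act and the May 19, 2005 discovery.
Adding the 1 year base period to May 19, 2005 gives a deadline of May 19, 2006, before any tolling.
The period was tolled for 366 days by the plaintiff's legal incapacity (January 14, 2006 to January 15, 2007), pushing the deadline to May 20, 2007.
The period was tolled for 180 days by the written tolling agreement (March 14, 2007 to September 10, 2007), pushing the deadline to November 16, 2007.
Nothing else in the chronology tolls or restarts the period.
Whitford filed on October 28, 2007, before the November 16, 2007 deadline, so the action is timely.

TIMELY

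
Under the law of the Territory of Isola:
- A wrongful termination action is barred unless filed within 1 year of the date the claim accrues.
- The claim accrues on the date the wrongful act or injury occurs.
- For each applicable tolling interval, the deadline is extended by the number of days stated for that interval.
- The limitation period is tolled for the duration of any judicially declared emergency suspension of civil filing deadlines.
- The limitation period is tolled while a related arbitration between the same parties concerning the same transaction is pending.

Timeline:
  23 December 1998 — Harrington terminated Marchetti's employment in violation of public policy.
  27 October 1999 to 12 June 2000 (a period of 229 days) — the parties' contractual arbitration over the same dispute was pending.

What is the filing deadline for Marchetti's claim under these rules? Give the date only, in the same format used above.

The limitation period began to run on 23 December 1998.
The untolled deadline — 1 year after 23 December 1998 — is 23 December 1999.
The pending related arbitration from 27 October 1999 to 12 June 2000 tolled the period for 229 days, extending the deadline to 8 August 2000.

8 August 2000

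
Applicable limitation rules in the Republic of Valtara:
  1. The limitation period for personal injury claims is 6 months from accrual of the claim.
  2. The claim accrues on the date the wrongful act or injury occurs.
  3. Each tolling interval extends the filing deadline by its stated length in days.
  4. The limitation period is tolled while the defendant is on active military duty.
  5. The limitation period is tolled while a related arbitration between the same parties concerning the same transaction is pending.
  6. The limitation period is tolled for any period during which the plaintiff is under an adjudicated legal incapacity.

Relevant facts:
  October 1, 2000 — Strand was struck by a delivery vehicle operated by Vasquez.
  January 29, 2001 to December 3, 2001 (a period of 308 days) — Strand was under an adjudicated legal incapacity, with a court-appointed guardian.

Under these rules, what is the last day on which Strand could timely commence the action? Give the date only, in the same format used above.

February 3, 2002

The claim accrued on October 1, 2000, the date of the act.
The untolled deadline — 6 months after October 1, 2000 — is April 1, 2001.
Because the plaintiff's legal incapacity ran from January 29, 2001 to December 3, 2001, the deadline is extended by 308 days to February 3, 2002.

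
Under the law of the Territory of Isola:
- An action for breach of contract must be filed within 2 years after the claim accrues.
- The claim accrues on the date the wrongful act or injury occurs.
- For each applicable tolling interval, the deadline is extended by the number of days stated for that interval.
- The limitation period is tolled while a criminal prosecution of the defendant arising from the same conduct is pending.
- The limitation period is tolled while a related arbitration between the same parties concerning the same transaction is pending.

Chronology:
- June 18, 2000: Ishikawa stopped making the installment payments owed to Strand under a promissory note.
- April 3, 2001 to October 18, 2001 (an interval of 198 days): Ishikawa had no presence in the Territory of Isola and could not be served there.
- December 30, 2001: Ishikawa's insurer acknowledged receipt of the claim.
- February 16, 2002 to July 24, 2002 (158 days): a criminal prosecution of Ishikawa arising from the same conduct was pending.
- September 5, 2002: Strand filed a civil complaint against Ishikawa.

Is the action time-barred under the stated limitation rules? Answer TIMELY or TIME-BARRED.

The limitation period began to run on June 18, 2000.
The untolled deadline — 2 years after June 18, 2000 — is June 18, 2002.
The pending criminal prosecution from February 16, 2002 to July 24, 2002 tolled the period for 158 days, extending the deadline to November 23, 2002.
No stated provision tolls the period for the defendant's absence, so the interval from April 3, 2001 to October 18, 2001 has no effect on the deadline.
Nothing else in the chronology tolls or restarts the period.
Filing on September 5, 2002 beat the November 23, 2002 deadline — the action is timely.

TIMELY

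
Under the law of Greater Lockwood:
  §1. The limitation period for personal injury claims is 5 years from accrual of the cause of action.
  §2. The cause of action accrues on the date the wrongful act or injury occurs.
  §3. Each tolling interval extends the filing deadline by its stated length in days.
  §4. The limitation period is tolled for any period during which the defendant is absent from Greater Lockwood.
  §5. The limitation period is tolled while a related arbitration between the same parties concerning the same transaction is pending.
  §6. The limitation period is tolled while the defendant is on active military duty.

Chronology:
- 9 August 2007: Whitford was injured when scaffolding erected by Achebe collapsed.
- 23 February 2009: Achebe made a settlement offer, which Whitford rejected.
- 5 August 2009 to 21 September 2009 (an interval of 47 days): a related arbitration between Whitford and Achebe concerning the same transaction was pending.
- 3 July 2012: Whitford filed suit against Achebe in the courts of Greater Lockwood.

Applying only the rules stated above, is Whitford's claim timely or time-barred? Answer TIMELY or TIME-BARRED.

The limitation period began to run on 9 August 2007.
The untolled deadline — 5 years after 9 August 2007 — is 9 August 2012.
The pending related arbitration from 5 August 2009 to 21 September 2009 tolled the period for 47 days, extending the deadline to 25 September 2012.
The other events in the timeline have no effect on the limitation period under the stated rules.
Whitford filed on 3 July 2012, before the 25 September 2012 deadline, so the action is timely.

TIMELY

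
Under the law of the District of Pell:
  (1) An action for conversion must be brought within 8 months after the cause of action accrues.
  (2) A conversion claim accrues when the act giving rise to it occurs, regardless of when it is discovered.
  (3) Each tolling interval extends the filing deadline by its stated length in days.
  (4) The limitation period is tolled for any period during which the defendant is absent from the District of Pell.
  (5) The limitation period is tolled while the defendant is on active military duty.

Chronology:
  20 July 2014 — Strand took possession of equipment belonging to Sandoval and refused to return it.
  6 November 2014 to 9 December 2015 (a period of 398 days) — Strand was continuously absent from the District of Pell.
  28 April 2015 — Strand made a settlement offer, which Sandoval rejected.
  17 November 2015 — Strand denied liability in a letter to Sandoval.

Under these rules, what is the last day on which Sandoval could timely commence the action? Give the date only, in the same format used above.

21 April 2016

The cause of action accrued on 20 July 2014, the date of the act.
Adding the 8 months base period to 20 July 2014 gives a deadline of 20 March 2015, before any tolling.
The period was tolled for 398 days by the defendant's absence from the jurisdiction (6 November 2014 to 9 December 2015), pushing the deadline to 21 April 2016.
Nothing else in the chronology tolls or restarts the period.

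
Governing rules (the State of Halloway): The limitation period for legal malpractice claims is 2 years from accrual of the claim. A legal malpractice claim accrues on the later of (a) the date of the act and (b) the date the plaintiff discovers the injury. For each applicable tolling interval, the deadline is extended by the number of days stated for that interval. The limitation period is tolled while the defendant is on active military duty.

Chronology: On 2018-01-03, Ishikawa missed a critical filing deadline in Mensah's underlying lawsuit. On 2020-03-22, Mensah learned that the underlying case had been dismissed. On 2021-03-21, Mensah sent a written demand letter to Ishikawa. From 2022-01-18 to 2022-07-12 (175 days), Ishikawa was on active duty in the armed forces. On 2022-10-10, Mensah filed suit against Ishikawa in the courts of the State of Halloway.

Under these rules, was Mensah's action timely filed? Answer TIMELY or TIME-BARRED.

Because discovery on 2020-03-22 post-dates the 2018-01-03 act, accrual under the later-of rule falls on 2020-03-22.
2 years from 2020-03-22 is 2022-03-22.
Because the defendant's active military service ran from 2022-01-18 to 2022-07-12, the deadline is extended by 175 days to 2022-09-13.
Nothing else in the chronology tolls or restarts the period.
Filing on 2022-10-10 missed the 2022-09-13 deadline — the action is time-barred.

TIME-BARRED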